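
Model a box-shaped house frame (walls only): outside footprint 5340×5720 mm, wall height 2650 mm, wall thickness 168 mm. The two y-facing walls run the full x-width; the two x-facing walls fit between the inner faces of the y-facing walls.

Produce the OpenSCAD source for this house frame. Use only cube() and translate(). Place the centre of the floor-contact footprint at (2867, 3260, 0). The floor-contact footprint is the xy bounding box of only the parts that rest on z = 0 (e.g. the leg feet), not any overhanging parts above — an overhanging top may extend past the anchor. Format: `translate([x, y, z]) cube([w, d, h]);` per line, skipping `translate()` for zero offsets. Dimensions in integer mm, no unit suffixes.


translate([197, 400, 0]) cube([5340, 168, 2650]);
translate([197, 5952, 0]) cube([5340, 168, 2650]);
translate([197, 568, 0]) cube([168, 5384, 2650]);
translate([5369, 568, 0]) cube([168, 5384, 2650]);


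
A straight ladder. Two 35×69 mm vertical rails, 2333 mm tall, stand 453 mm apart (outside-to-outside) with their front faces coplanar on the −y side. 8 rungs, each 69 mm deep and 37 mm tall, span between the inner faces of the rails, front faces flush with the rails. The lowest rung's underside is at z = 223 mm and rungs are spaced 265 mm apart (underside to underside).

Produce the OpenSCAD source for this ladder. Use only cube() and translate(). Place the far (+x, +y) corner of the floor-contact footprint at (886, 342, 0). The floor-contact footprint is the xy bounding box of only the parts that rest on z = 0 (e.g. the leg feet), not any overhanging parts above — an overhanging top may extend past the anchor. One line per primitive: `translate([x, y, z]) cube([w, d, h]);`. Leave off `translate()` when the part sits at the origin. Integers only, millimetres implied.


translate([433, 273, 0]) cube([35, 69, 2333]);
translate([851, 273, 0]) cube([35, 69, 2333]);
translate([468, 273, 223]) cube([383, 69, 37]);
translate([468, 273, 488]) cube([383, 69, 37]);
translate([468, 273, 753]) cube([383, 69, 37]);
translate([468, 273, 1018]) cube([383, 69, 37]);
translate([468, 273, 1283]) cube([383, 69, 37]);
translate([468, 273, 1548]) cube([383, 69, 37]);
translate([468, 273, 1813]) cube([383, 69, 37]);
translate([468, 273, 2078]) cube([383, 69, 37]);


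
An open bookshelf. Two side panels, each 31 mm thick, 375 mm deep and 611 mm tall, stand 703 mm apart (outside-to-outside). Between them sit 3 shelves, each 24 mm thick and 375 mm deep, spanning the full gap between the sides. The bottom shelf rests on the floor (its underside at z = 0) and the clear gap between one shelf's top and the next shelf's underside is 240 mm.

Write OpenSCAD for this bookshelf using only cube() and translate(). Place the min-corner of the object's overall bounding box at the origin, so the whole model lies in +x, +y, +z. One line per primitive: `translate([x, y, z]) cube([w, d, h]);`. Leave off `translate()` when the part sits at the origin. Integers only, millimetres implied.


cube([31, 375, 611]);
translate([672, 0, 0]) cube([31, 375, 611]);
translate([31, 0, 0]) cube([641, 375, 24]);
translate([31, 0, 264]) cube([641, 375, 24]);
translate([31, 0, 528]) cube([641, 375, 24]);


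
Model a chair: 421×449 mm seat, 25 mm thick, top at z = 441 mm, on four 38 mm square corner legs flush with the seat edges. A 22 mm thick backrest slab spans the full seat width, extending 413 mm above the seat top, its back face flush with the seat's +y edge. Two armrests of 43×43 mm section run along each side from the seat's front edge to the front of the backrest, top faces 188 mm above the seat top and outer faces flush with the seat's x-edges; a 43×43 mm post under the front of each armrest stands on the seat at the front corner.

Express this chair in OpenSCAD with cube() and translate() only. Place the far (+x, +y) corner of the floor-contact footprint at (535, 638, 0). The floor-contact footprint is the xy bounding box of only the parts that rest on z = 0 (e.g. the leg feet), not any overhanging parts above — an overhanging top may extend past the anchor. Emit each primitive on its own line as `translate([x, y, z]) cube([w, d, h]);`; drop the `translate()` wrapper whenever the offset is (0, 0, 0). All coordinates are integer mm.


translate([114, 189, 416]) cube([421, 449, 25]);
translate([114, 189, 0]) cube([38, 38, 416]);
translate([497, 189, 0]) cube([38, 38, 416]);
translate([114, 600, 0]) cube([38, 38, 416]);
translate([497, 600, 0]) cube([38, 38, 416]);
translate([114, 616, 441]) cube([421, 22, 413]);
translate([114, 189, 586]) cube([43, 427, 43]);
translate([492, 189, 586]) cube([43, 427, 43]);
translate([114, 189, 441]) cube([43, 43, 145]);
translate([492, 189, 441]) cube([43, 43, 145]);


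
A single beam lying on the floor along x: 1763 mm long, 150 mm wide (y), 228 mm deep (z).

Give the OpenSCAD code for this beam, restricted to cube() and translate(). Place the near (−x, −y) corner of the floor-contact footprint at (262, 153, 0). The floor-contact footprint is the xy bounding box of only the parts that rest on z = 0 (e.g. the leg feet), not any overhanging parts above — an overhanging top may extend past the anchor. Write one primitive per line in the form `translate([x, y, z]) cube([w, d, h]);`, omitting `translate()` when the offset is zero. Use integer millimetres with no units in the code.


translate([262, 153, 0]) cube([1763, 150, 228]);


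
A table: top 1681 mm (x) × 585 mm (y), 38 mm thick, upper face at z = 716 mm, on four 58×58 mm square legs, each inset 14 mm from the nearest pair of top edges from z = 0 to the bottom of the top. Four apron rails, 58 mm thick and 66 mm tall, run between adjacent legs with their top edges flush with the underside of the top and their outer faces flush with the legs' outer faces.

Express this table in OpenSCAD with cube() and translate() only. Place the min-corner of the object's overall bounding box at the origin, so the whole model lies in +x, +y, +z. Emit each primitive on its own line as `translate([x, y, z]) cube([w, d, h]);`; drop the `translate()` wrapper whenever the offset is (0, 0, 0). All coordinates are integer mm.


translate([0, 0, 678]) cube([1681, 585, 38]);
translate([14, 14, 0]) cube([58, 58, 678]);
translate([1609, 14, 0]) cube([58, 58, 678]);
translate([14, 513, 0]) cube([58, 58, 678]);
translate([1609, 513, 0]) cube([58, 58, 678]);
translate([72, 14, 612]) cube([1537, 58, 66]);
translate([72, 513, 612]) cube([1537, 58, 66]);
translate([14, 72, 612]) cube([58, 441, 66]);
translate([1609, 72, 612]) cube([58, 441, 66]);


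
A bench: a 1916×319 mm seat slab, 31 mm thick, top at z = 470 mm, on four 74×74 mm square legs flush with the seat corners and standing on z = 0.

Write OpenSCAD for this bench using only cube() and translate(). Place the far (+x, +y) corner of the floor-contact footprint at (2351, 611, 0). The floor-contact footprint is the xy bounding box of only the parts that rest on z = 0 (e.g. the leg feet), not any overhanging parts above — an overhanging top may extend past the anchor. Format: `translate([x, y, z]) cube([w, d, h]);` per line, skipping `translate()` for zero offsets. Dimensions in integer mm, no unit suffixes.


translate([435, 292, 439]) cube([1916, 319, 31]);
translate([435, 292, 0]) cube([74, 74, 439]);
translate([435, 537, 0]) cube([74, 74, 439]);
translate([2277, 292, 0]) cube([74, 74, 439]);
translate([2277, 537, 0]) cube([74, 74, 439]);


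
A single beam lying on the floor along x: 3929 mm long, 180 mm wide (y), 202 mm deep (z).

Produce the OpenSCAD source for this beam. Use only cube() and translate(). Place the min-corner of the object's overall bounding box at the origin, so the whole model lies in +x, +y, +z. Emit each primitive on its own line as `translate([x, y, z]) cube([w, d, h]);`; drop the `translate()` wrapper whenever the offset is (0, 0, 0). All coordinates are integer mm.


cube([3929, 180, 202]);


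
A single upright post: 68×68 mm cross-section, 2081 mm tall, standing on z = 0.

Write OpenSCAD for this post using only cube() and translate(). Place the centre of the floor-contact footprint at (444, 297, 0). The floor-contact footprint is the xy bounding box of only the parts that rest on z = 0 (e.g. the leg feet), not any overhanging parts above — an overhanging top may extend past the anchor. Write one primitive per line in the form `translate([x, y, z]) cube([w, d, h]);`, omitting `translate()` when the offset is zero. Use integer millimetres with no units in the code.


translate([410, 263, 0]) cube([68, 68, 2081]);


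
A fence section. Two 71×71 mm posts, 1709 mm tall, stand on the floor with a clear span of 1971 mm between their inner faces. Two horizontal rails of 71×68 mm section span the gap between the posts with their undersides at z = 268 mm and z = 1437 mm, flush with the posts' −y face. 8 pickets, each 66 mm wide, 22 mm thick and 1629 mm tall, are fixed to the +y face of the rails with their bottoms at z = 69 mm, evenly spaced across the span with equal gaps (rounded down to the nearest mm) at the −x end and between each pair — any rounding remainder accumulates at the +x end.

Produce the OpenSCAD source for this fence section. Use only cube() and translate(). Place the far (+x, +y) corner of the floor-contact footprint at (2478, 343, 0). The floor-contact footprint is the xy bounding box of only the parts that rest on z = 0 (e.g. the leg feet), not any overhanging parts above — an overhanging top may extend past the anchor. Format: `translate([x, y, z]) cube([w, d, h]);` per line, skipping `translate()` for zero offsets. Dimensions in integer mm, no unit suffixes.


translate([365, 272, 0]) cube([71, 71, 1709]);
translate([2407, 272, 0]) cube([71, 71, 1709]);
translate([436, 272, 268]) cube([1971, 71, 68]);
translate([436, 272, 1437]) cube([1971, 71, 68]);
translate([596, 343, 69]) cube([66, 22, 1629]);
translate([822, 343, 69]) cube([66, 22, 1629]);
translate([1048, 343, 69]) cube([66, 22, 1629]);
translate([1274, 343, 69]) cube([66, 22, 1629]);
translate([1500, 343, 69]) cube([66, 22, 1629]);
translate([1726, 343, 69]) cube([66, 22, 1629]);
translate([1952, 343, 69]) cube([66, 22, 1629]);
translate([2178, 343, 69]) cube([66, 22, 1629]);


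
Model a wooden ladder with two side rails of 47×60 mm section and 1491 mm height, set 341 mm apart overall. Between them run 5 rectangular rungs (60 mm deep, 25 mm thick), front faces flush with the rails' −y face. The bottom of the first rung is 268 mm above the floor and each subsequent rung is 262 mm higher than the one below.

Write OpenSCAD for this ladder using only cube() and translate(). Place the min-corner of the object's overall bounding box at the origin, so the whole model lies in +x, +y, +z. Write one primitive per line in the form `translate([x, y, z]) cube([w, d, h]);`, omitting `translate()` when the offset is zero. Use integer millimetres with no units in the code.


// rung span = 341 - 2*47 = 247
// rung[k] z = 268 + k*262
cube([47, 60, 1491]);
translate([294, 0, 0]) cube([47, 60, 1491]);
translate([47, 0, 268]) cube([247, 60, 25]);
translate([47, 0, 530]) cube([247, 60, 25]);
translate([47, 0, 792]) cube([247, 60, 25]);
translate([47, 0, 1054]) cube([247, 60, 25]);
translate([47, 0, 1316]) cube([247, 60, 25]);


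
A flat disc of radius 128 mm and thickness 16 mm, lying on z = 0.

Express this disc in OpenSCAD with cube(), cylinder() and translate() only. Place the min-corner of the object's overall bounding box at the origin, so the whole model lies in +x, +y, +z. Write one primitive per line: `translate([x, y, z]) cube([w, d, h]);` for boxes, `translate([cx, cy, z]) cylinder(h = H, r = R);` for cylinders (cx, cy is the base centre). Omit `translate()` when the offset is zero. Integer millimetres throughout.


translate([128, 128, 0]) cylinder(h = 16, r = 128);


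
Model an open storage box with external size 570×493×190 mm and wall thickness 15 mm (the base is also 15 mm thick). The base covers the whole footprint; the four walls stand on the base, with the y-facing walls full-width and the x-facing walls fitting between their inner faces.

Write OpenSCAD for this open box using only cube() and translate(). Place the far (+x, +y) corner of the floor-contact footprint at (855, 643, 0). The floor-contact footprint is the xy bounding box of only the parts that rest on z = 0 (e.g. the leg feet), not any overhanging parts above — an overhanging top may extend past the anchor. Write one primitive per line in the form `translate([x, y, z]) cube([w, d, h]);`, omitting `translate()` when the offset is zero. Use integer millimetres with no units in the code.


translate([285, 150, 0]) cube([570, 493, 15]);
translate([285, 150, 15]) cube([570, 15, 175]);
translate([285, 628, 15]) cube([570, 15, 175]);
translate([285, 165, 15]) cube([15, 463, 175]);
translate([840, 165, 15]) cube([15, 463, 175]);


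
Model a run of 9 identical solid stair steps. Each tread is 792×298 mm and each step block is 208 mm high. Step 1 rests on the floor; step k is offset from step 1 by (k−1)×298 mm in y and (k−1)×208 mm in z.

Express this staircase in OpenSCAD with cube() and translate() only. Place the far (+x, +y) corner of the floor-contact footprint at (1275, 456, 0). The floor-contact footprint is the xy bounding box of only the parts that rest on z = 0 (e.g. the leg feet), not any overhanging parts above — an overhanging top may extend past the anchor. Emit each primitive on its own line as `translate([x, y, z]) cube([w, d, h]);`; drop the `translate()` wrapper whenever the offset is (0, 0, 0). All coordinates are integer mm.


translate([483, 158, 0]) cube([792, 298, 208]);
translate([483, 456, 208]) cube([792, 298, 208]);
translate([483, 754, 416]) cube([792, 298, 208]);
translate([483, 1052, 624]) cube([792, 298, 208]);
translate([483, 1350, 832]) cube([792, 298, 208]);
translate([483, 1648, 1040]) cube([792, 298, 208]);
translate([483, 1946, 1248]) cube([792, 298, 208]);
translate([483, 2244, 1456]) cube([792, 298, 208]);
translate([483, 2542, 1664]) cube([792, 298, 208]);


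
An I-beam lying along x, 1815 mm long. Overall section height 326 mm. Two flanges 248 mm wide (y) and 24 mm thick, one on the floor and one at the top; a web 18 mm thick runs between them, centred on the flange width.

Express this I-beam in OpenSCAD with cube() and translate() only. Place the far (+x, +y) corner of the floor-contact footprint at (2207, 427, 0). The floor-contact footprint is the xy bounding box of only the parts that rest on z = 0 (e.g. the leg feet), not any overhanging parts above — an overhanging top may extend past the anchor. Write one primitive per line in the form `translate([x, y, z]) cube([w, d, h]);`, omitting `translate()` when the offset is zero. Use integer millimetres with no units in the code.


translate([392, 179, 0]) cube([1815, 248, 24]);
translate([392, 294, 24]) cube([1815, 18, 278]);
translate([392, 179, 302]) cube([1815, 248, 24]);


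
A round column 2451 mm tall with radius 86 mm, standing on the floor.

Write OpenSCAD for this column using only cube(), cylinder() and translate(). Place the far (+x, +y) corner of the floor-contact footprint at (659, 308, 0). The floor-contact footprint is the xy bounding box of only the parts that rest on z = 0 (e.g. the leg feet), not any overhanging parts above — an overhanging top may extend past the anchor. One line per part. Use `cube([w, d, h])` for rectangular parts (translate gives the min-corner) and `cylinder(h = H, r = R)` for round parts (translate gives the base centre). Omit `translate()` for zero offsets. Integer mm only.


translate([573, 222, 0]) cylinder(h = 2451, r = 86);


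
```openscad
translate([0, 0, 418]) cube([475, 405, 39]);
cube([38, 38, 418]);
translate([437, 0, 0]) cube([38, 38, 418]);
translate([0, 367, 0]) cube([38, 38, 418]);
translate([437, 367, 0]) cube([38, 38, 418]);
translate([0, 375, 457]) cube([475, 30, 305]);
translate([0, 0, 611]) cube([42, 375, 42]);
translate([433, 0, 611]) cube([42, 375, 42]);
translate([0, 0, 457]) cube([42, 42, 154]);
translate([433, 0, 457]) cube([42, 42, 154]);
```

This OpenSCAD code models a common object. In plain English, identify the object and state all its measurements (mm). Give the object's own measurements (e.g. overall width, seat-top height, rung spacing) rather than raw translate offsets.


A chair. The seat is a 475×405×39 mm slab with its top at z = 457 mm, on four 38×38 mm corner legs (flush with the seat edges, standing on z = 0). A flat backrest 30 mm thick, 305 mm tall, spans the full seat width and rises from the seat top along its +y edge, rear face flush with the rear of the seat. Two armrests of 42×42 mm section run along each side from the seat's front edge to the front of the backrest, top faces 196 mm above the seat top and outer faces flush with the seat's x-edges; a 42×42 mm post under the front of each armrest stands on the seat at the front corner.


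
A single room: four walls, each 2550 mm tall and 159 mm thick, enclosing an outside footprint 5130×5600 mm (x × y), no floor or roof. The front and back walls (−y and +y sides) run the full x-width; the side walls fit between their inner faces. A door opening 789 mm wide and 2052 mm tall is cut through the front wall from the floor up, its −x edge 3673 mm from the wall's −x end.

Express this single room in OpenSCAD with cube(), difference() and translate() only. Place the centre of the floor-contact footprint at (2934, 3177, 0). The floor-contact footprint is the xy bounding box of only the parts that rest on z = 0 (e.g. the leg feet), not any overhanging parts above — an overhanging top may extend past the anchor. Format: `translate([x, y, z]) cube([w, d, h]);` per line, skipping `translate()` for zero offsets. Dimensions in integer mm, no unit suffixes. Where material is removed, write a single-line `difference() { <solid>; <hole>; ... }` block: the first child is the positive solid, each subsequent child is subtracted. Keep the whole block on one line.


difference() { translate([369, 377, 0]) cube([5130, 159, 2550]); translate([4042, 377, 0]) cube([789, 159, 2052]); }
translate([369, 5818, 0]) cube([5130, 159, 2550]);
translate([369, 536, 0]) cube([159, 5282, 2550]);
translate([5340, 536, 0]) cube([159, 5282, 2550]);


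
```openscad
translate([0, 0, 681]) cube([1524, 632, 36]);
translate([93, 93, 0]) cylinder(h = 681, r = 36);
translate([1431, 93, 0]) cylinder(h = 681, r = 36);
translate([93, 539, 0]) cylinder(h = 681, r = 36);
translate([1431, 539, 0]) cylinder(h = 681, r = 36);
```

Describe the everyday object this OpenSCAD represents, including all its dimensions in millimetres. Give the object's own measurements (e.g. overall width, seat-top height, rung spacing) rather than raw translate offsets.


A table: top 1524 mm (x) × 632 mm (y), 36 mm thick, upper face at z = 717 mm, on four round legs of 72 mm diameter, each leg's bounding box inset 57 mm from the nearest pair of top edges from z = 0 to the bottom of the top.


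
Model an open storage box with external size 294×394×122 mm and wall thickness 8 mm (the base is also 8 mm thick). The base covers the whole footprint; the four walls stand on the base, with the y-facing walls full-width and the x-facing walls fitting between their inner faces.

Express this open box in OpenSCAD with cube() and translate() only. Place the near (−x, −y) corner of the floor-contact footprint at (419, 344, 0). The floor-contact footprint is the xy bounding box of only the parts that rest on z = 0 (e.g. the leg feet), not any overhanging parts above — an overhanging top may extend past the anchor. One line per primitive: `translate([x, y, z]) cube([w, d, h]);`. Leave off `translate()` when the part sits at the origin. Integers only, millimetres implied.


translate([419, 344, 0]) cube([294, 394, 8]);
translate([419, 344, 8]) cube([294, 8, 114]);
translate([419, 730, 8]) cube([294, 8, 114]);
translate([419, 352, 8]) cube([8, 378, 114]);
translate([705, 352, 8]) cube([8, 378, 114]);


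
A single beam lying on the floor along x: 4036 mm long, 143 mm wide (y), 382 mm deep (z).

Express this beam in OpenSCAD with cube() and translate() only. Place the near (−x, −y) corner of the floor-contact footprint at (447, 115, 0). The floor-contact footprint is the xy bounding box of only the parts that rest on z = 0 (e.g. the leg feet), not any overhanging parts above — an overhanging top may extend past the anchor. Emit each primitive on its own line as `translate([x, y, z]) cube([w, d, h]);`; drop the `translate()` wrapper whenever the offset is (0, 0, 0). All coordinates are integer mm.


translate([447, 115, 0]) cube([4036, 143, 382]);


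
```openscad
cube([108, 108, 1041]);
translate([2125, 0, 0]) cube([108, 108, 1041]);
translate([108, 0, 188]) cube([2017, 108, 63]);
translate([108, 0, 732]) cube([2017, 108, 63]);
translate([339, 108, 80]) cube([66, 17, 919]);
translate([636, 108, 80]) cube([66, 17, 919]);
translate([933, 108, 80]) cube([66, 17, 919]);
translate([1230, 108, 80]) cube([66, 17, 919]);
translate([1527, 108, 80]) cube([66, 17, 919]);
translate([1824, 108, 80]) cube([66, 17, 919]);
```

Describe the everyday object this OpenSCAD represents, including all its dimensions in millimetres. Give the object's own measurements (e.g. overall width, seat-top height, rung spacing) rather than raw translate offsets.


A fence section. Two 108×108 mm posts, 1041 mm tall, stand on the floor with a clear span of 2017 mm between their inner faces. Two horizontal rails of 108×63 mm section span the gap between the posts with their undersides at z = 188 mm and z = 732 mm, flush with the posts' −y face. 6 pickets, each 66 mm wide, 17 mm thick and 919 mm tall, are fixed to the +y face of the rails with their bottoms at z = 80 mm, spaced across the span with a 231 mm gap after the −x post and between neighbouring pickets, with 235 mm left before the +x post.


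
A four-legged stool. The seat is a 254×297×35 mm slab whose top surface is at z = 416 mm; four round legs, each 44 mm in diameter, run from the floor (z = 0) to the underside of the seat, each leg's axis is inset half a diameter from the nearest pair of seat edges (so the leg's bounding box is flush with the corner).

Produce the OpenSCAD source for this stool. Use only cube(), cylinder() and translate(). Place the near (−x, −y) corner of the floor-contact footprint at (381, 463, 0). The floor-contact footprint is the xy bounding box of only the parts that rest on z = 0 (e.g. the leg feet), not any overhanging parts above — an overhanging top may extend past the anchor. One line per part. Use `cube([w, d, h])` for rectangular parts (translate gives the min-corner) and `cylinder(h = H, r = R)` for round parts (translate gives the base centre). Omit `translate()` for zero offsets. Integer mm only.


// leg_h = 416 - 35 = 381
translate([381, 463, 381]) cube([254, 297, 35]);
translate([403, 485, 0]) cylinder(h = 381, r = 22);
translate([613, 485, 0]) cylinder(h = 381, r = 22);
translate([403, 738, 0]) cylinder(h = 381, r = 22);
translate([613, 738, 0]) cylinder(h = 381, r = 22);


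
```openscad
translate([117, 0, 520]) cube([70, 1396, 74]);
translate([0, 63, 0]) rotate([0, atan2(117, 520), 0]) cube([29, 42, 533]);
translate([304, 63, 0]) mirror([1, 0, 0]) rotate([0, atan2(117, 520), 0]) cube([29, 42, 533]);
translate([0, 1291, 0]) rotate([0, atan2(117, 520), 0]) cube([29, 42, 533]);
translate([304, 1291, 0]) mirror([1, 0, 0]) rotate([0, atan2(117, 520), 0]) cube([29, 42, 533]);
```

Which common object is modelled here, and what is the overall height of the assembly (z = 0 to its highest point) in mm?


A sawhorse. The overall height is 594 mm.

A beam across two mirrored pairs of raked legs — a sawhorse. The beam's underside is at z = 520 (matching the legs' vertical rise in atan2(117, 520)) and the beam is 74 mm tall, so its top is at 520 + 74 = 594 mm. The raked legs top out at the beam's underside, so that is the highest point.


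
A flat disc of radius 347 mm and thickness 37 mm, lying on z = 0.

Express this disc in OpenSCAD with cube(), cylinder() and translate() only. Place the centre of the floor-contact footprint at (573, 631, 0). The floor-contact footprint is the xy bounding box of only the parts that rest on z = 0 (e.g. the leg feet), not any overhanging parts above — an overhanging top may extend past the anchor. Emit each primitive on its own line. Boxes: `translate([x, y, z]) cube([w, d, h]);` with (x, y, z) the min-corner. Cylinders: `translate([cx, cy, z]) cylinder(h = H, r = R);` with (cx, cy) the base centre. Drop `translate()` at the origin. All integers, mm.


translate([573, 631, 0]) cylinder(h = 37, r = 347);


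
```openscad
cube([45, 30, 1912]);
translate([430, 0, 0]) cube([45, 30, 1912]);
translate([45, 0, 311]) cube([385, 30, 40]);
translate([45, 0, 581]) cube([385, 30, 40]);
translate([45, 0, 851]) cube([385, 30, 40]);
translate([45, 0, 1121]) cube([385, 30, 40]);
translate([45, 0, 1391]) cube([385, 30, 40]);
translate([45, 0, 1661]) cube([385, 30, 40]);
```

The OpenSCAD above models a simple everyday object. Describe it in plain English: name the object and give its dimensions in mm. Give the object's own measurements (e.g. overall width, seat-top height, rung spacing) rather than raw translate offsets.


A straight ladder. Two 45×30 mm vertical rails, 1912 mm tall, stand 475 mm apart (outside-to-outside) with their front faces coplanar on the −y side. 6 rungs, each 30 mm deep and 40 mm tall, span between the inner faces of the rails, front faces flush with the rails. The lowest rung's underside is at z = 311 mm and rungs are spaced 270 mm apart (underside to underside).


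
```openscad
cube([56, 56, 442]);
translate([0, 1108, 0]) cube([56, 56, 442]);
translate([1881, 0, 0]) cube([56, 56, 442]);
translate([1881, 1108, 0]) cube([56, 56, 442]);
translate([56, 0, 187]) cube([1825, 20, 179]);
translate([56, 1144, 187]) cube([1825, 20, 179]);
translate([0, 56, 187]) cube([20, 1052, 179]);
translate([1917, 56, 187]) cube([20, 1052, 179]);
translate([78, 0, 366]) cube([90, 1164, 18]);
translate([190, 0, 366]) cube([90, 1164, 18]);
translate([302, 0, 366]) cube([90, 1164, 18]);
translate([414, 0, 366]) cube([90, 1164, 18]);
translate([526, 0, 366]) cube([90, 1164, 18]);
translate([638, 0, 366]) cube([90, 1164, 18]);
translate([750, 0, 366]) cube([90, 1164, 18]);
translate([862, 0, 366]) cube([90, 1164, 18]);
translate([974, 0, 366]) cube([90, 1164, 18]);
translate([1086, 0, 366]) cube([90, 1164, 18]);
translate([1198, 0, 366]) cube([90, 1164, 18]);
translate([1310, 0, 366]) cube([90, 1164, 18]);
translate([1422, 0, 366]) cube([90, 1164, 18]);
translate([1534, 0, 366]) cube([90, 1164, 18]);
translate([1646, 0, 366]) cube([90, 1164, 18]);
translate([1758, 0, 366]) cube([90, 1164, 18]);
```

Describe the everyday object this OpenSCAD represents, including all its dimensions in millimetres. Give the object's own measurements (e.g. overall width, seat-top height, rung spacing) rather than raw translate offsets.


A bed frame 1937 mm long (x) by 1164 mm wide (y). Four 56×56 mm corner posts, 442 mm tall, at the corners of the footprint. Four rails of 20 mm thickness and 179 mm height run between adjacent posts with their undersides at z = 187 mm, their outer faces flush with the outside of the frame (the two x-running rails run between the posts' inner faces; the two y-running rails run between the posts' inner faces). 16 slats, each 90 mm wide (x) and 18 mm thick, lie across the top of the two x-running rails, running the full 1164 mm width of the frame in y; along x they sit between the end posts with a 22 mm gap after the −x posts and between neighbouring slats, leaving 33 mm before the +x posts.


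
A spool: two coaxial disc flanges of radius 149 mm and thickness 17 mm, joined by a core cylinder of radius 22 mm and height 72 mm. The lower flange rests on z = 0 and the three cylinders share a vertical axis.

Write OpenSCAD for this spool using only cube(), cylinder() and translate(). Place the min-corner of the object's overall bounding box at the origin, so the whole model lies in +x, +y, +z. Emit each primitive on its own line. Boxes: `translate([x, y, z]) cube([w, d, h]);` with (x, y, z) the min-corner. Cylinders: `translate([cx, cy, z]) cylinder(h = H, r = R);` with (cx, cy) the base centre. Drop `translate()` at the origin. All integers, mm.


translate([149, 149, 0]) cylinder(h = 17, r = 149);
translate([149, 149, 17]) cylinder(h = 72, r = 22);
translate([149, 149, 89]) cylinder(h = 17, r = 149);


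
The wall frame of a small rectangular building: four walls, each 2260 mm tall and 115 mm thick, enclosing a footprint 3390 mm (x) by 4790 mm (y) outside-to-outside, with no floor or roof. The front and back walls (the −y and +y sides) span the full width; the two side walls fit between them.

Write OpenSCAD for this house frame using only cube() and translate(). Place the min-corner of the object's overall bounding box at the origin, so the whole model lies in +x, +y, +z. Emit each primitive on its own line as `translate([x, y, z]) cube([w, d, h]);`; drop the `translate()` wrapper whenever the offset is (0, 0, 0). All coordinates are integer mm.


cube([3390, 115, 2260]);
translate([0, 4675, 0]) cube([3390, 115, 2260]);
translate([0, 115, 0]) cube([115, 4560, 2260]);
translate([3275, 115, 0]) cube([115, 4560, 2260]);


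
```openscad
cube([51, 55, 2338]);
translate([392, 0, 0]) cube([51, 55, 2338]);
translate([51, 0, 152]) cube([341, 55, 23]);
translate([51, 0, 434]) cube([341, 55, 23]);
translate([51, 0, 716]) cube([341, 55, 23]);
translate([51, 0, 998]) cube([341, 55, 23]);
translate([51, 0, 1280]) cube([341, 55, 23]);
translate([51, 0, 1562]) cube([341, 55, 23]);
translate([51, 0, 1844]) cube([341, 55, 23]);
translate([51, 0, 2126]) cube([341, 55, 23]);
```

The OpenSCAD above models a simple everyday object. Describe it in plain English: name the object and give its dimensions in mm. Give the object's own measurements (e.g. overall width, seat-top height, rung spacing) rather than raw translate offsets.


A straight ladder. Two 51×55 mm vertical rails, 2338 mm tall, stand 443 mm apart (outside-to-outside) with their front faces coplanar on the −y side. 8 rungs, each 55 mm deep and 23 mm tall, span between the inner faces of the rails, front faces flush with the rails. The lowest rung's underside is at z = 152 mm and rungs are spaced 282 mm apart (underside to underside).


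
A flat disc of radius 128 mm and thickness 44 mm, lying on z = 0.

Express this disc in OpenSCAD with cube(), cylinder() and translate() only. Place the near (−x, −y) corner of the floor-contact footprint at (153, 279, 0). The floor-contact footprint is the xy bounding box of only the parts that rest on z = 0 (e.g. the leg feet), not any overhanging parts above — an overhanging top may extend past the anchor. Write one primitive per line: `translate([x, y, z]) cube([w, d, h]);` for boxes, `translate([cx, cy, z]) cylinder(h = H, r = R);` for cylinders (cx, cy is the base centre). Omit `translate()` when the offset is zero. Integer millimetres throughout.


translate([281, 407, 0]) cylinder(h = 44, r = 128);


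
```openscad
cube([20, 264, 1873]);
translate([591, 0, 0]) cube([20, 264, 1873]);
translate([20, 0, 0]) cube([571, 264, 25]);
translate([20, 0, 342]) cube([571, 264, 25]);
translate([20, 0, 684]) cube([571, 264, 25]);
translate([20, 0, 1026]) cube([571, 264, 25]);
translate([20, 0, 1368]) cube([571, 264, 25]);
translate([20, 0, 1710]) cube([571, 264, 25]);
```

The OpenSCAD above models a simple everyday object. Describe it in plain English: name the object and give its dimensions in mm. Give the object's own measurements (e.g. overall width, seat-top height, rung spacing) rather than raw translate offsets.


An open bookshelf. Two side panels, each 20 mm thick, 264 mm deep and 1873 mm tall, stand 611 mm apart (outside-to-outside). Between them sit 6 shelves, each 25 mm thick and 264 mm deep, spanning the full gap between the sides. The bottom shelf rests on the floor (its underside at z = 0) and the clear gap between one shelf's top and the next shelf's underside is 317 mm.


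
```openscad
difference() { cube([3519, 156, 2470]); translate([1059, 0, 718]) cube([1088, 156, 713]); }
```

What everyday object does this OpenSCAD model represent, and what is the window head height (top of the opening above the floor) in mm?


A wall with a window opening. The window head height is 1431 mm.

A wall with a rectangular opening subtracted — a window. Sill at z = 718, opening 713 mm tall, so the head is at 718 + 713 = 1431 mm.


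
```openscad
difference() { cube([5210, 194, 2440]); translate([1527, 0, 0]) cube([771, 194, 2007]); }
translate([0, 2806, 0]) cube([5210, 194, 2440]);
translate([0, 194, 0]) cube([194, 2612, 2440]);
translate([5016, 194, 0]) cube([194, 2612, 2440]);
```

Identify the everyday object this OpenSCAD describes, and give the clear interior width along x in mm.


A single room. The interior width is 4822 mm.

Four walls enclosing a rectangle with a door in the front wall — a room. Outside width 5210 minus two 194 mm walls gives 4822 mm.


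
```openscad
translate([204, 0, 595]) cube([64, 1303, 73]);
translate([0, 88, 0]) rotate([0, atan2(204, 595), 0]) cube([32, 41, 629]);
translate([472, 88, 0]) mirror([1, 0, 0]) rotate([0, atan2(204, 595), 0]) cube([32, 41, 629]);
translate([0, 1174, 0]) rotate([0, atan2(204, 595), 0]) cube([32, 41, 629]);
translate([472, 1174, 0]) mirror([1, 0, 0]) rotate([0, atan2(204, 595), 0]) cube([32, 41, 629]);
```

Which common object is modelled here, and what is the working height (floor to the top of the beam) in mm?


A sawhorse. The overall height is 668 mm.

A beam across two mirrored pairs of raked legs — a sawhorse. The beam's underside is at z = 595 (matching the legs' vertical rise in atan2(204, 595)) and the beam is 73 mm tall, so its top is at 595 + 73 = 668 mm. The raked legs top out at the beam's underside, so that is the highest point.


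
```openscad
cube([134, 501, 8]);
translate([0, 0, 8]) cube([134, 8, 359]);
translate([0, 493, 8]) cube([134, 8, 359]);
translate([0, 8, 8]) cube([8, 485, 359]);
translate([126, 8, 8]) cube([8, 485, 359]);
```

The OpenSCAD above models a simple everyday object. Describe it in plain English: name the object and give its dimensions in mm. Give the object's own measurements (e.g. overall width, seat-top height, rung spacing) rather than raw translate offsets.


An open-topped rectangular box: outside dimensions 134×501×367 mm, with a uniform wall and base thickness of 8 mm. The base is a full 134×501 slab on the floor; four walls sit on top of the base. The front and back walls (the −y and +y sides) span the full width; the two side walls fit between them.


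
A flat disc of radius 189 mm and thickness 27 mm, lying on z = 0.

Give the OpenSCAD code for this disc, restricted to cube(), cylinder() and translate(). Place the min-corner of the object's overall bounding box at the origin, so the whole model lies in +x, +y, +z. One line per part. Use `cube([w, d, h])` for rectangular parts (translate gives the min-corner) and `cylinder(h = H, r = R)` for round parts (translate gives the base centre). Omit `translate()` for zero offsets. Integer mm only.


translate([189, 189, 0]) cylinder(h = 27, r = 189);


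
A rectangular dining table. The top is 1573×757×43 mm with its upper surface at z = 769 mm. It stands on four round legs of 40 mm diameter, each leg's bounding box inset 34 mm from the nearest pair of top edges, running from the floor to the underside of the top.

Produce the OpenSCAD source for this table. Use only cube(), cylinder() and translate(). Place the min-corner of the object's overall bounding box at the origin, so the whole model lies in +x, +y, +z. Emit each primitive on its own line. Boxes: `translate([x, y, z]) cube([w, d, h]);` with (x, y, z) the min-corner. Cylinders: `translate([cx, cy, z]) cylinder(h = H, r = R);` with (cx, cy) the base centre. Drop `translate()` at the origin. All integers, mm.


translate([0, 0, 726]) cube([1573, 757, 43]);
translate([54, 54, 0]) cylinder(h = 726, r = 20);
translate([1519, 54, 0]) cylinder(h = 726, r = 20);
translate([54, 703, 0]) cylinder(h = 726, r = 20);
translate([1519, 703, 0]) cylinder(h = 726, r = 20);


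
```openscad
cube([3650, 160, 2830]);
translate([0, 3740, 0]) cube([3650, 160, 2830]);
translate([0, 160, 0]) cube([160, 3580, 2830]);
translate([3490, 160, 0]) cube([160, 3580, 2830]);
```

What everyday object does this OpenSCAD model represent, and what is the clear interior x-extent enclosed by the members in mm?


A house (or room) frame. The interior width is 3330 mm.

Four 2830 mm walls enclosing a rectangle with no floor or roof — a room or house frame. Outside width is 3650 mm and wall thickness is 160 mm, so the interior width is 3650 − 2 × 160 = 3330 mm.


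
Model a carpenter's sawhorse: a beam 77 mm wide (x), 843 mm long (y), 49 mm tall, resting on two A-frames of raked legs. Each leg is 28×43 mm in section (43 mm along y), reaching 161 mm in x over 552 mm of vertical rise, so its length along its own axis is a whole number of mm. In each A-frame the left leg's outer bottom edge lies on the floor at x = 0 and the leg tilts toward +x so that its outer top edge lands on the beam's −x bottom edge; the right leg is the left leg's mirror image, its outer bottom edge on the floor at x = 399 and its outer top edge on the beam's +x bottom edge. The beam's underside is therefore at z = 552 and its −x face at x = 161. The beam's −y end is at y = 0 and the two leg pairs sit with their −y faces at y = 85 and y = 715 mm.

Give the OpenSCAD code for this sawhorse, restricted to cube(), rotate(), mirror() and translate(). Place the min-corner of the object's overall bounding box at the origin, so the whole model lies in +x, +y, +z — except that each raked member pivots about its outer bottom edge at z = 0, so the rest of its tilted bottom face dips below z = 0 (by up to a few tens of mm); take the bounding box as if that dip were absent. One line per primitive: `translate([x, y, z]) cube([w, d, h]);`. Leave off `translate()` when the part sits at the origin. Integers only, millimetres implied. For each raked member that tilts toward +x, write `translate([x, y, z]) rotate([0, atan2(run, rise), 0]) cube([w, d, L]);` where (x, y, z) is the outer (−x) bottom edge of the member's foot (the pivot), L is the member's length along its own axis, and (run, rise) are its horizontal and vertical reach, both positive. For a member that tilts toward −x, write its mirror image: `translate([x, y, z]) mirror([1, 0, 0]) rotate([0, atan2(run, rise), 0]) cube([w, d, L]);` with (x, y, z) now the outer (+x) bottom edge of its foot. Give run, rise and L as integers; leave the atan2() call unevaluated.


translate([161, 0, 552]) cube([77, 843, 49]);
translate([0, 85, 0]) rotate([0, atan2(161, 552), 0]) cube([28, 43, 575]);
translate([399, 85, 0]) mirror([1, 0, 0]) rotate([0, atan2(161, 552), 0]) cube([28, 43, 575]);
translate([0, 715, 0]) rotate([0, atan2(161, 552), 0]) cube([28, 43, 575]);
translate([399, 715, 0]) mirror([1, 0, 0]) rotate([0, atan2(161, 552), 0]) cube([28, 43, 575]);


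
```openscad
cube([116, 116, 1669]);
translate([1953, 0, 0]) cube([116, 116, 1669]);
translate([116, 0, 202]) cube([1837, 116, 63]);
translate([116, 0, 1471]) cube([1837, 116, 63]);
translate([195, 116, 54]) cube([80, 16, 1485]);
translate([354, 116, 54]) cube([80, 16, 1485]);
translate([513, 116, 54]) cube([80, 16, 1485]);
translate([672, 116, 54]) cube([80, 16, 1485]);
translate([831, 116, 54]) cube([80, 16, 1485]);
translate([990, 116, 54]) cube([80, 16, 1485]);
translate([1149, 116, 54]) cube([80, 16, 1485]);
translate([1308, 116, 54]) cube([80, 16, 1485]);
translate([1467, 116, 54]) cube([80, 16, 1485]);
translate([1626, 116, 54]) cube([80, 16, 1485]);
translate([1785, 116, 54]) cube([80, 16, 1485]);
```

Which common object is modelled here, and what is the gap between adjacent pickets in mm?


A fence section. The picket gap is 79 mm.

Two posts, two rails, 11 pickets — a fence section. Span 1837 mm holds 11 pickets of 80 mm with 12 equal gaps: ⌊(1837 − 11·80) / 12⌋ = 79 mm.
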